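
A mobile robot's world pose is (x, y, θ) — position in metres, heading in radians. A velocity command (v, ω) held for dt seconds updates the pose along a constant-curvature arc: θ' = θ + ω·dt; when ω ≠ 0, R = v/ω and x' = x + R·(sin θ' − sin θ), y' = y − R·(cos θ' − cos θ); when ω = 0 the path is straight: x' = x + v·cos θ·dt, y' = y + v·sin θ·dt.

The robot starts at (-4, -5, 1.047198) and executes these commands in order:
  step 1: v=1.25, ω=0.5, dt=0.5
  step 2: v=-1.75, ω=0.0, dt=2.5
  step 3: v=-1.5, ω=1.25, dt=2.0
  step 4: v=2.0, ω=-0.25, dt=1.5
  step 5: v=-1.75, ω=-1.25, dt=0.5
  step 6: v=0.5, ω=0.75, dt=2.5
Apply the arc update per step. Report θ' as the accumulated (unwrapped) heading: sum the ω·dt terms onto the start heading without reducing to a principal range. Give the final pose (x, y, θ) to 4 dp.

step 1: θ'=1.2972 (R=2.5000) → pose (-3.7581, -4.4255, 1.2972)
step 2: θ'=1.2972 (straight) → pose (-4.9402, -8.6378, 1.2972)
step 3: θ'=3.7972 (R=-1.2000) → pose (-3.0532, -9.9132, 3.7972)
step 4: θ'=3.4222 (R=-8.0000) → pose (-5.7148, -11.2589, 3.4222)
step 5: θ'=2.7972 (R=1.4000) → pose (-4.8545, -11.2863, 2.7972)
step 6: θ'=4.6722 (R=0.6667) → pose (-5.7457, -11.8871, 4.6722)

(-5.7457, -11.8871, 4.6722)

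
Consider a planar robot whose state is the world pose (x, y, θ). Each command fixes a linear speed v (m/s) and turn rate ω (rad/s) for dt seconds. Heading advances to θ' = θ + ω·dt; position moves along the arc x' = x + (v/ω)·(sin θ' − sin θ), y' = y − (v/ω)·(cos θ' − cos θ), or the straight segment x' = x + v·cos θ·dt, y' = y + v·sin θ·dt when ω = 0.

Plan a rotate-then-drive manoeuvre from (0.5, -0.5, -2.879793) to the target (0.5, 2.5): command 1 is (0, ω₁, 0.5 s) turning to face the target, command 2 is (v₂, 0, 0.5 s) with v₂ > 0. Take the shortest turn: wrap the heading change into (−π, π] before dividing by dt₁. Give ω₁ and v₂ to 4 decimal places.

ω₁ = -3.6652, v₂ = 6.0000

heading to target = atan2(2.5−-0.5, 0.5−0.5) = 1.5708
Δθ = wrap(1.5708 − -2.8798) = -1.8326; ω₁ = Δθ/dt₁ = -3.6652
distance = √((0.5−0.5)² + (2.5−-0.5)²) = 3.0000; v₂ = distance/dt₂ = 6.0000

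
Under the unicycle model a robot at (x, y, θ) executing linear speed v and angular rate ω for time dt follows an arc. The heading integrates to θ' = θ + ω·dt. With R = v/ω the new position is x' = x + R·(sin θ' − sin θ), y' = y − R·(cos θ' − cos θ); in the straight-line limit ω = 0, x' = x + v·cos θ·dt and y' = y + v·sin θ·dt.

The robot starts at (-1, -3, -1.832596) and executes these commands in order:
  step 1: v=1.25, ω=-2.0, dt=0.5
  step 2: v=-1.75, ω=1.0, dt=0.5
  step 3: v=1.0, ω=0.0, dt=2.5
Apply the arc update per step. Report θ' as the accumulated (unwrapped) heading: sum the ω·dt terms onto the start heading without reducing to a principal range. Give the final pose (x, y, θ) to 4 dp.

(-2.4051, -4.7834, -2.3326)

step 1: θ'=-2.8326 (R=-0.6250) → pose (-1.4136, -3.4336, -2.8326)
step 2: θ'=-2.3326 (R=-1.7500) → pose (-0.6795, -2.9744, -2.3326)
step 3: θ'=-2.3326 (straight) → pose (-2.4051, -4.7834, -2.3326)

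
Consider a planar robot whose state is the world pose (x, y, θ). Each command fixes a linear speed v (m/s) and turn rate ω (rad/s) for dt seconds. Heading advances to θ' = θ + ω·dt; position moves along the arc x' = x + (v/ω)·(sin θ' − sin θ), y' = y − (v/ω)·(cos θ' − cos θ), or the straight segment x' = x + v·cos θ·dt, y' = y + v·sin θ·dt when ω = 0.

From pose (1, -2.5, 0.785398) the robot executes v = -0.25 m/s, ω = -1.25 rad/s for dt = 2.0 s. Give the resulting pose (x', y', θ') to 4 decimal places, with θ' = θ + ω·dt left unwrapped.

θ' = 0.7854 + -1.25·2.0 = -1.7146
R = v/ω = -0.25/-1.25 = 0.2000
x' = 1 + 0.2000·(sin -1.7146 − sin 0.7854) = 0.6606
y' = -2.5 − 0.2000·(cos -1.7146 − cos 0.7854) = -2.3299

(0.6606, -2.3299, -1.7146)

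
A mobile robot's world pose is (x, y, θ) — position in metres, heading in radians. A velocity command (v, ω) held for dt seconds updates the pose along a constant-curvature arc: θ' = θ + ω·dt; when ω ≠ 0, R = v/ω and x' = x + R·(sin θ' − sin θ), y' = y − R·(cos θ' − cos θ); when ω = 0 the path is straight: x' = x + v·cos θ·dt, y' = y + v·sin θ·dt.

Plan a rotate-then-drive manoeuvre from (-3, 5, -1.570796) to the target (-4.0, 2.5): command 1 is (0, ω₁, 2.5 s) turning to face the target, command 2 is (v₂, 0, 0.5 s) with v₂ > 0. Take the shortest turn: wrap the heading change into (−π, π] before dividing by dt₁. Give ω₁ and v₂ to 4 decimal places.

heading to target = atan2(2.5−5, -4−-3) = -1.9513
Δθ = wrap(-1.9513 − -1.5708) = -0.3805; ω₁ = Δθ/dt₁ = -0.1522
distance = √((-4−-3)² + (2.5−5)²) = 2.6926; v₂ = distance/dt₂ = 5.3852

ω₁ = -0.1522, v₂ = 5.3852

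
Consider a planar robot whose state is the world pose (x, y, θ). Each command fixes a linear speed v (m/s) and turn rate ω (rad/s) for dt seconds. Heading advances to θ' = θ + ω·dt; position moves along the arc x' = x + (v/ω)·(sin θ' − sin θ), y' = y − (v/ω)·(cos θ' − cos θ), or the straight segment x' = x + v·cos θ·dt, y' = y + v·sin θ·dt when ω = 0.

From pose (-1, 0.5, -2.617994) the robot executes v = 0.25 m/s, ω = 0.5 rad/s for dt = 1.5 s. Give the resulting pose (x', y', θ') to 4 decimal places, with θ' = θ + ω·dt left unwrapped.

θ' = -2.6180 + 0.5·1.5 = -1.8680
R = v/ω = 0.25/0.5 = 0.5000
x' = -1 + 0.5000·(sin -1.8680 − sin -2.6180) = -1.2281
y' = 0.5 − 0.5000·(cos -1.8680 − cos -2.6180) = 0.2134

(-1.2281, 0.2134, -1.8680)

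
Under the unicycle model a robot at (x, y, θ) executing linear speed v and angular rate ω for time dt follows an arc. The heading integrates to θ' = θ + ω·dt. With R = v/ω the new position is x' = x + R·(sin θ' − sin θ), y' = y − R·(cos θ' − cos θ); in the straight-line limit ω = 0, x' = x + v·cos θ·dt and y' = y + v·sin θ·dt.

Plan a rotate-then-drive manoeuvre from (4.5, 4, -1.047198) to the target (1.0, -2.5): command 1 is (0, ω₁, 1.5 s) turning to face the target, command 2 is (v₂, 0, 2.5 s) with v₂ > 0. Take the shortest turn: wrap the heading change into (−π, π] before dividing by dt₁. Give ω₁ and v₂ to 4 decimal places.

ω₁ = -0.6784, v₂ = 2.9530

heading to target = atan2(-2.5−4, 1−4.5) = -2.0647
Δθ = wrap(-2.0647 − -1.0472) = -1.0175; ω₁ = Δθ/dt₁ = -0.6784
distance = √((1−4.5)² + (-2.5−4)²) = 7.3824; v₂ = distance/dt₂ = 2.9530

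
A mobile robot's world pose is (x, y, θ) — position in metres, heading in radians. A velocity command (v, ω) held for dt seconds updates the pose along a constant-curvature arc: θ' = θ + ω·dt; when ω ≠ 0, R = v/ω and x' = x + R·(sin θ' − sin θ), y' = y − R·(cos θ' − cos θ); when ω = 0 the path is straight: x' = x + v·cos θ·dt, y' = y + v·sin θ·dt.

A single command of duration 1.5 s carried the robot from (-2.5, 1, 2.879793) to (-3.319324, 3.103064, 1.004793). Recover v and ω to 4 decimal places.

Δθ = 1.004793 − 2.879793 = -1.875000
ω = Δθ/dt = -1.875000/1.5 = -1.2500
R = −Δy/(cos θ' − cos θ) = -1.4000
v = R·ω = -1.4000·-1.2500 = 1.7500

v = 1.7500, ω = -1.2500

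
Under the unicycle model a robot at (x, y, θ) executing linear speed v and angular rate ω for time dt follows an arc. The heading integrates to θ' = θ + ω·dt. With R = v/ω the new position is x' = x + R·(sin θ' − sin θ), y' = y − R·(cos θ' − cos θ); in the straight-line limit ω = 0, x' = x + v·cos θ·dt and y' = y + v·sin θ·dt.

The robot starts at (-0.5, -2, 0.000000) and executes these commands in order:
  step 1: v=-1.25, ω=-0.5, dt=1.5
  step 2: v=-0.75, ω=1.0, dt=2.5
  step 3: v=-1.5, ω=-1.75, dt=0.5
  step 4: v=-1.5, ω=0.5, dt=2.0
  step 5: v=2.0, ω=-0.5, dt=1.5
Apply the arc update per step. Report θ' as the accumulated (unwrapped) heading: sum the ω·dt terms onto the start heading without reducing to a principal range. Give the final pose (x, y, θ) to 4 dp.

step 1: θ'=-0.7500 (R=2.5000) → pose (-2.2041, -1.3292, -0.7500)
step 2: θ'=1.7500 (R=-0.7500) → pose (-3.4533, -2.0117, 1.7500)
step 3: θ'=0.8750 (R=0.8571) → pose (-3.6388, -2.7139, 0.8750)
step 4: θ'=1.8750 (R=-3.0000) → pose (-4.1985, -5.5355, 1.8750)
step 5: θ'=1.1250 (R=-4.0000) → pose (-3.9912, -2.6126, 1.1250)

(-3.9912, -2.6126, 1.1250)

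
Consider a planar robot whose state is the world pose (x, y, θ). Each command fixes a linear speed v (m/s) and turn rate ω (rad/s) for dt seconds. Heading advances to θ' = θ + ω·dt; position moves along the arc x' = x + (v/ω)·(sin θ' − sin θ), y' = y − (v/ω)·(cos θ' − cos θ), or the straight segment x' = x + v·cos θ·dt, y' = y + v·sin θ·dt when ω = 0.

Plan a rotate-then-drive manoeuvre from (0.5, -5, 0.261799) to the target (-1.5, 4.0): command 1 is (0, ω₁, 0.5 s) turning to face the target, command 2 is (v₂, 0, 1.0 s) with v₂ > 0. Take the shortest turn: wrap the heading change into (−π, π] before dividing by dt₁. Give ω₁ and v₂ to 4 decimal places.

ω₁ = 3.0553, v₂ = 9.2195

heading to target = atan2(4−-5, -1.5−0.5) = 1.7895
Δθ = wrap(1.7895 − 0.2618) = 1.5277; ω₁ = Δθ/dt₁ = 3.0553
distance = √((-1.5−0.5)² + (4−-5)²) = 9.2195; v₂ = distance/dt₂ = 9.2195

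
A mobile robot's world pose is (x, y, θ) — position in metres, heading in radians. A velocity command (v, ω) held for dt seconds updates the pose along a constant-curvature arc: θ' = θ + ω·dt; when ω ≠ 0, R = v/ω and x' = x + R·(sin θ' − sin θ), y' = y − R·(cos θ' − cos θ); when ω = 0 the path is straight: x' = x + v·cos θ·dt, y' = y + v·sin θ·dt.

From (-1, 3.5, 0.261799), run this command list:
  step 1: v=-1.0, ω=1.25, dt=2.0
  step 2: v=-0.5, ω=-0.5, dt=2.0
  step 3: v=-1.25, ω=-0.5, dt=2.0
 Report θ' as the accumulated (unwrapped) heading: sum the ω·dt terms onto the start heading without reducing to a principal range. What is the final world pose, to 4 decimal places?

(-1.2074, -1.0382, 0.7618)

step 1: θ'=2.7618 (R=-0.8000) → pose (-1.0895, 1.9843, 2.7618)
step 2: θ'=1.7618 (R=1.0000) → pose (-0.4784, 1.2454, 1.7618)
step 3: θ'=0.7618 (R=2.5000) → pose (-1.2074, -1.0382, 0.7618)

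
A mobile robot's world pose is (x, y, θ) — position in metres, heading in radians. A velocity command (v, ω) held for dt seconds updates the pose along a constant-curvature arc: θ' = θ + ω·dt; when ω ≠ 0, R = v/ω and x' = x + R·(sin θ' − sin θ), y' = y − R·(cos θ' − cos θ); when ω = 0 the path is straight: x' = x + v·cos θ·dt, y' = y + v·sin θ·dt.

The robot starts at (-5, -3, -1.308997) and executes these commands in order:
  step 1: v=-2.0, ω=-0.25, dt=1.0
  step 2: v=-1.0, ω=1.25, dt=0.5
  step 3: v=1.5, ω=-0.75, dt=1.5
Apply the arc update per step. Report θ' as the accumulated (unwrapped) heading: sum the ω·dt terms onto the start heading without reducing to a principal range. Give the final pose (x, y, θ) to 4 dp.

(-5.2704, -2.6849, -2.0590)

step 1: θ'=-1.5590 (R=8.0000) → pose (-5.2720, -1.0238, -1.5590)
step 2: θ'=-0.9340 (R=-0.8000) → pose (-5.4288, -0.5576, -0.9340)
step 3: θ'=-2.0590 (R=-2.0000) → pose (-5.2704, -2.6849, -2.0590)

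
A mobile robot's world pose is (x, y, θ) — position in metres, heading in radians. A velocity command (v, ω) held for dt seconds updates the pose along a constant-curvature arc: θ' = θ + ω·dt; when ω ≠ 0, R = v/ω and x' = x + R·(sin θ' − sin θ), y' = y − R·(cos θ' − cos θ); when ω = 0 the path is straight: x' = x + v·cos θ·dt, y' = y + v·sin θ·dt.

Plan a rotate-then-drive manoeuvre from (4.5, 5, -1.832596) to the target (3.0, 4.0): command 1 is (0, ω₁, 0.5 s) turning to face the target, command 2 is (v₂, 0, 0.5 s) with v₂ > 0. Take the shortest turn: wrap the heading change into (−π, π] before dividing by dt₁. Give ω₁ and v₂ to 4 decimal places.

heading to target = atan2(4−5, 3−4.5) = -2.5536
Δθ = wrap(-2.5536 − -1.8326) = -0.7210; ω₁ = Δθ/dt₁ = -1.4420
distance = √((3−4.5)² + (4−5)²) = 1.8028; v₂ = distance/dt₂ = 3.6056

ω₁ = -1.4420, v₂ = 3.6056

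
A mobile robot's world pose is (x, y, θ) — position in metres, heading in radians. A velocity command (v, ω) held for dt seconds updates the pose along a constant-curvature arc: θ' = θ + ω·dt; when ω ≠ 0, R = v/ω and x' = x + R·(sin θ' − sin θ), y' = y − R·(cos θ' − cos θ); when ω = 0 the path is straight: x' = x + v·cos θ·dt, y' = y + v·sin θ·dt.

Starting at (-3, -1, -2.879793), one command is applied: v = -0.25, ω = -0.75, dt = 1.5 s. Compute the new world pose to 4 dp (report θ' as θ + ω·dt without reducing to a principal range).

θ' = -2.8798 + -0.75·1.5 = -4.0048
R = v/ω = -0.25/-0.75 = 0.3333
x' = -3 + 0.3333·(sin -4.0048 − sin -2.8798) = -2.6604
y' = -1 − 0.3333·(cos -4.0048 − cos -2.8798) = -1.1053

(-2.6604, -1.1053, -4.0048)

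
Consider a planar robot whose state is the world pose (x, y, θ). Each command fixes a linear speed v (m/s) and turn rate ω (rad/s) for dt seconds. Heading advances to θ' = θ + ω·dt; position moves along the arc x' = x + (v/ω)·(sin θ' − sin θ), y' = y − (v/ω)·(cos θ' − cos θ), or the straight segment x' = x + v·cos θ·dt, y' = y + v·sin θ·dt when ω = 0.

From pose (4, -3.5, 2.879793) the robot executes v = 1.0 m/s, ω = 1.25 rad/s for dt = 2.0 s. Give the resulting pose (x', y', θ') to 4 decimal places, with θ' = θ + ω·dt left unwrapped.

θ' = 2.8798 + 1.25·2.0 = 5.3798
R = v/ω = 1.0/1.25 = 0.8000
x' = 4 + 0.8000·(sin 5.3798 − sin 2.8798) = 3.1646
y' = -3.5 − 0.8000·(cos 5.3798 − cos 2.8798) = -4.7679

(3.1646, -4.7679, 5.3798)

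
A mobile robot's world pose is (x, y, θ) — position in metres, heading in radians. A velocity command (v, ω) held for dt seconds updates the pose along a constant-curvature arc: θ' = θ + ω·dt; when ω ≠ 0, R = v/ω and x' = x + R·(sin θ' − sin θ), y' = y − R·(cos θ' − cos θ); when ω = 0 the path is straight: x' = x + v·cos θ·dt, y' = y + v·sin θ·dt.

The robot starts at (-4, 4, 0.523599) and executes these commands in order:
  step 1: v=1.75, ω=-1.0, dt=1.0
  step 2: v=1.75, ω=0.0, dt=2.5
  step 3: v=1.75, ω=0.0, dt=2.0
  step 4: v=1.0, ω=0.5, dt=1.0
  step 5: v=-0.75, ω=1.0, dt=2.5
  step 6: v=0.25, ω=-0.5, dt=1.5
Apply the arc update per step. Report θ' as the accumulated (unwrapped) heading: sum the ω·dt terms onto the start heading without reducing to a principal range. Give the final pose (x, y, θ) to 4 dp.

(5.0231, -0.8482, 1.7736)

step 1: θ'=-0.4764 (R=-1.7500) → pose (-2.3225, 4.0396, -0.4764)
step 2: θ'=-0.4764 (straight) → pose (1.5654, 2.0333, -0.4764)
step 3: θ'=-0.4764 (straight) → pose (4.6756, 0.4282, -0.4764)
step 4: θ'=0.0236 (R=2.0000) → pose (5.6400, 0.2061, 0.0236)
step 5: θ'=2.5236 (R=-0.7500) → pose (5.2232, -1.1550, 2.5236)
step 6: θ'=1.7736 (R=-0.5000) → pose (5.0231, -0.8482, 1.7736)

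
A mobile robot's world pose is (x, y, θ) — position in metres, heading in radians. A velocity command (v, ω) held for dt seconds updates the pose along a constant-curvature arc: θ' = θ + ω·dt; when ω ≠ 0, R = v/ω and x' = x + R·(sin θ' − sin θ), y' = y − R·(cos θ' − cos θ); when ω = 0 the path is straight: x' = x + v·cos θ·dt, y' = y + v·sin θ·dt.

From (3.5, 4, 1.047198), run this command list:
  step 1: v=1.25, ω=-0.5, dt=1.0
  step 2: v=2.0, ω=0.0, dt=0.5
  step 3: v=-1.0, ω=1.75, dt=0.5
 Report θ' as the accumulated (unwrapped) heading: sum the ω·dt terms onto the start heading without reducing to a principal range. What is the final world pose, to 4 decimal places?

step 1: θ'=0.5472 (R=-2.5000) → pose (4.3643, 4.8850, 0.5472)
step 2: θ'=0.5472 (straight) → pose (5.2183, 5.4053, 0.5472)
step 3: θ'=1.4222 (R=-0.5714) → pose (4.9505, 5.0019, 1.4222)

(4.9505, 5.0019, 1.4222)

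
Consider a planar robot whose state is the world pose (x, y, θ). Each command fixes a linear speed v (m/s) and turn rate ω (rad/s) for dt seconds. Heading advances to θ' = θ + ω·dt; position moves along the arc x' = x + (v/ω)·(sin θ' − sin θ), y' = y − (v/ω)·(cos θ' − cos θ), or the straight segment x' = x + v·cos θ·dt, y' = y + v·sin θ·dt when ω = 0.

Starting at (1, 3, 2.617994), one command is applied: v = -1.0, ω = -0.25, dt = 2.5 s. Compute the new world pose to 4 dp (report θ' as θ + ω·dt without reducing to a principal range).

θ' = 2.6180 + -0.25·2.5 = 1.9930
R = v/ω = -1.0/-0.25 = 4.0000
x' = 1 + 4.0000·(sin 1.9930 − sin 2.6180) = 2.6488
y' = 3 − 4.0000·(cos 1.9930 − cos 2.6180) = 1.1750

(2.6488, 1.1750, 1.9930)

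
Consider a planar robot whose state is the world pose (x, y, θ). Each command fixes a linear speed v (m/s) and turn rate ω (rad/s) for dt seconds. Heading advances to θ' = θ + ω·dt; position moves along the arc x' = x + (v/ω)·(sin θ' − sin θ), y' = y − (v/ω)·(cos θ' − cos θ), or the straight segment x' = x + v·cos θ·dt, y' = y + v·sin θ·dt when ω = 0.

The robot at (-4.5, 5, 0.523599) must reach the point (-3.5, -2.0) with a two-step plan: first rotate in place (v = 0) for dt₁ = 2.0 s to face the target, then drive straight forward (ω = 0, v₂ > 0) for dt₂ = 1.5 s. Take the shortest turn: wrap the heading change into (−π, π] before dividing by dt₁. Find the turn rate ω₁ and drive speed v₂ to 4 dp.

ω₁ = -0.9762, v₂ = 4.7140

heading to target = atan2(-2−5, -3.5−-4.5) = -1.4289
Δθ = wrap(-1.4289 − 0.5236) = -1.9525; ω₁ = Δθ/dt₁ = -0.9762
distance = √((-3.5−-4.5)² + (-2−5)²) = 7.0711; v₂ = distance/dt₂ = 4.7140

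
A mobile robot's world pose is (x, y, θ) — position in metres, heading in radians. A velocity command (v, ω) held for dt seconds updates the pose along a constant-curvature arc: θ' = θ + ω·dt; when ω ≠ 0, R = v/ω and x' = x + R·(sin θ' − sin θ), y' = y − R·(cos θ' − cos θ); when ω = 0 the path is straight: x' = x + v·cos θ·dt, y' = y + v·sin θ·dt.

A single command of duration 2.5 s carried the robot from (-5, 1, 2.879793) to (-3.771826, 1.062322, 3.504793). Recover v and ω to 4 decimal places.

Δθ = 3.504793 − 2.879793 = 0.625000
ω = Δθ/dt = 0.625000/2.5 = 0.2500
R = Δx/(sin θ' − sin θ) = -2.0000
v = R·ω = -2.0000·0.2500 = -0.5000

v = -0.5000, ω = 0.2500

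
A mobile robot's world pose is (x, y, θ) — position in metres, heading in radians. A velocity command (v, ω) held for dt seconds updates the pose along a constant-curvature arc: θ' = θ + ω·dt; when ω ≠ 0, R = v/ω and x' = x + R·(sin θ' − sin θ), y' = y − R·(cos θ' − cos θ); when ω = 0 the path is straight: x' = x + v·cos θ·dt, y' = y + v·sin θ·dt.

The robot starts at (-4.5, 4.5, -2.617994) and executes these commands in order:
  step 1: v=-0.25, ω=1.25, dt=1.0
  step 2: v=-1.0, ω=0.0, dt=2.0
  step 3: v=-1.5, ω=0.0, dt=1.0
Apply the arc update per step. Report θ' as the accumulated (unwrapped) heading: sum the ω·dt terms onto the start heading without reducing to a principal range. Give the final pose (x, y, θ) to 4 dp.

(-5.1091, 8.1418, -1.3680)

step 1: θ'=-1.3680 (R=-0.2000) → pose (-4.4041, 4.7135, -1.3680)
step 2: θ'=-1.3680 (straight) → pose (-4.8069, 6.6725, -1.3680)
step 3: θ'=-1.3680 (straight) → pose (-5.1091, 8.1418, -1.3680)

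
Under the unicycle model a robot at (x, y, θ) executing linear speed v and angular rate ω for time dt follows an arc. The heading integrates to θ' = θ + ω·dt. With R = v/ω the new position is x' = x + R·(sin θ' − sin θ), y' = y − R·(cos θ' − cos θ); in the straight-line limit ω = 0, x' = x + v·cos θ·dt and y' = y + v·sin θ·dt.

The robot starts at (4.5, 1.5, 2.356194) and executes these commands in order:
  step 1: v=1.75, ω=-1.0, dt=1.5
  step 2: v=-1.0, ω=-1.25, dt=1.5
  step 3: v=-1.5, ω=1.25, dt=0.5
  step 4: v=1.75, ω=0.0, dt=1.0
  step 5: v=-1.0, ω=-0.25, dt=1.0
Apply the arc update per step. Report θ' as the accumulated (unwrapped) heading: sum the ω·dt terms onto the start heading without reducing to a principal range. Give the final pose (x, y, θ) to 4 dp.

(3.3187, 4.2909, -0.6438)

step 1: θ'=0.8562 (R=-1.7500) → pose (4.4156, 3.8842, 0.8562)
step 2: θ'=-1.0188 (R=0.8000) → pose (3.1301, 3.9890, -1.0188)
step 3: θ'=-0.3938 (R=-1.2000) → pose (2.5688, 4.4679, -0.3938)
step 4: θ'=-0.3938 (straight) → pose (4.1848, 3.7964, -0.3938)
step 5: θ'=-0.6438 (R=4.0000) → pose (3.3187, 4.2909, -0.6438)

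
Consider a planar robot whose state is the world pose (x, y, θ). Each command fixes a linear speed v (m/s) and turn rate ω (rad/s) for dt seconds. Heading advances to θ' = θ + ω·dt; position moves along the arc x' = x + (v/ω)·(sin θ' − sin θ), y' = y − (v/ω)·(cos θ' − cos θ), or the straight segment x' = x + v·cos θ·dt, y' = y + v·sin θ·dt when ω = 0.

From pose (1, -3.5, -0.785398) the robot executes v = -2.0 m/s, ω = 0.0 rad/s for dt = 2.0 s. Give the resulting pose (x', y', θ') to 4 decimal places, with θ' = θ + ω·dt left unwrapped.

θ' = -0.7854 + 0.0·2.0 = -0.7854
ω = 0 → straight: x' = 1 + -2.0·cos(-0.7854)·2.0 = -1.8284
y' = -3.5 + -2.0·sin(-0.7854)·2.0 = -0.6716

(-1.8284, -0.6716, -0.7854)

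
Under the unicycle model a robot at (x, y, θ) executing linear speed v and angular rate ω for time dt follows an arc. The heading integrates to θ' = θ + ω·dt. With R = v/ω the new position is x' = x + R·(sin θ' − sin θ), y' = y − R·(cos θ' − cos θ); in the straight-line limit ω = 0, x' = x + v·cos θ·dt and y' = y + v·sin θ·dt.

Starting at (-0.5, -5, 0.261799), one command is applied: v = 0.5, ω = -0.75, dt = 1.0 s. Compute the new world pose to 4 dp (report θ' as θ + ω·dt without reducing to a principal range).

(-0.0148, -5.0552, -0.4882)

θ' = 0.2618 + -0.75·1.0 = -0.4882
R = v/ω = 0.5/-0.75 = -0.6667
x' = -0.5 + -0.6667·(sin -0.4882 − sin 0.2618) = -0.0148
y' = -5 − -0.6667·(cos -0.4882 − cos 0.2618) = -5.0552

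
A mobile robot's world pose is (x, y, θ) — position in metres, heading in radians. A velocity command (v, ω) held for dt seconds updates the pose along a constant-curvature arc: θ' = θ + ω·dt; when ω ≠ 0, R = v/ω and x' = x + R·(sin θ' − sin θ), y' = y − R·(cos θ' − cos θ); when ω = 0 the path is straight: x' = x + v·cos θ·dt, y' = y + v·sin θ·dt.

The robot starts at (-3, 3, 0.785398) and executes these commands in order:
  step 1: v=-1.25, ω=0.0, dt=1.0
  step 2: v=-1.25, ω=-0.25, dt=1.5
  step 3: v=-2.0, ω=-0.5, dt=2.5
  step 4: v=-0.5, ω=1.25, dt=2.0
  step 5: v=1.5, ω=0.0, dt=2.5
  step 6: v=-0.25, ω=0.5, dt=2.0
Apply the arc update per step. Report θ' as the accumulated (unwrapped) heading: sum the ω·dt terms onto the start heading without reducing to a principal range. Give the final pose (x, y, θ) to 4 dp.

step 1: θ'=0.7854 (straight) → pose (-3.8839, 2.1161, 0.7854)
step 2: θ'=0.4104 (R=5.0000) → pose (-5.4245, 1.0668, 0.4104)
step 3: θ'=-0.8396 (R=4.0000) → pose (-9.9980, 2.0637, -0.8396)
step 4: θ'=1.6604 (R=-0.4000) → pose (-10.6941, 1.7608, 1.6604)
step 5: θ'=1.6604 (straight) → pose (-11.0297, 5.4957, 1.6604)
step 6: θ'=2.6604 (R=-0.5000) → pose (-10.7631, 5.0972, 2.6604)

(-10.7631, 5.0972, 2.6604)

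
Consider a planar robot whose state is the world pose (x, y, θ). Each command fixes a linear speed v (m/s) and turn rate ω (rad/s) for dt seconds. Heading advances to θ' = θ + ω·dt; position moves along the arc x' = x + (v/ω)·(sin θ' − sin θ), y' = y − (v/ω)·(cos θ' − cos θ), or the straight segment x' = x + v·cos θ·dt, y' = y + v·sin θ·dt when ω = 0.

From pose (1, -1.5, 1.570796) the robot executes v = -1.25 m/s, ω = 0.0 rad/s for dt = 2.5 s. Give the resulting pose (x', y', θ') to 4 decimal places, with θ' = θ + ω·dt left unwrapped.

(1.0000, -4.6250, 1.5708)

θ' = 1.5708 + 0.0·2.5 = 1.5708
ω = 0 → straight: x' = 1 + -1.25·cos(1.5708)·2.5 = 1.0000
y' = -1.5 + -1.25·sin(1.5708)·2.5 = -4.6250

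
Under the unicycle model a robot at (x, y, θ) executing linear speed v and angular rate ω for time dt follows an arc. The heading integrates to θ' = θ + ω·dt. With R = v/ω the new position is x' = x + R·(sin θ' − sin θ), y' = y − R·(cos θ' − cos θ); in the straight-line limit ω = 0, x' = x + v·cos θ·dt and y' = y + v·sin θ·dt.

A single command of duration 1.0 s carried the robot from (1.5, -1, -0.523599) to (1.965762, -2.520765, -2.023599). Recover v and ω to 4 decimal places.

v = 1.7500, ω = -1.5000

Δθ = -2.023599 − -0.523599 = -1.500000
ω = Δθ/dt = -1.500000/1.0 = -1.5000
R = −Δy/(cos θ' − cos θ) = -1.1667
v = R·ω = -1.1667·-1.5000 = 1.7500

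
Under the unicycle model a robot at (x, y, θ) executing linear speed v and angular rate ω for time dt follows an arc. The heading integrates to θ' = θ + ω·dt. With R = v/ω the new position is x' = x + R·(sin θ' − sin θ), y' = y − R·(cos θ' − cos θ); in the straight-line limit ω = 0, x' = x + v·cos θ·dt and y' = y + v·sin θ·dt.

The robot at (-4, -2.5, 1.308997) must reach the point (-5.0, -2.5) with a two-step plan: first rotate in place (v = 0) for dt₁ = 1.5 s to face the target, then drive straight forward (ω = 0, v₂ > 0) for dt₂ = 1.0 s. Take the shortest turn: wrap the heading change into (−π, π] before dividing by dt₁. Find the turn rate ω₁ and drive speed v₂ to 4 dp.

ω₁ = 1.2217, v₂ = 1.0000

heading to target = atan2(-2.5−-2.5, -5−-4) = 3.1416
Δθ = wrap(3.1416 − 1.3090) = 1.8326; ω₁ = Δθ/dt₁ = 1.2217
distance = √((-5−-4)² + (-2.5−-2.5)²) = 1.0000; v₂ = distance/dt₂ = 1.0000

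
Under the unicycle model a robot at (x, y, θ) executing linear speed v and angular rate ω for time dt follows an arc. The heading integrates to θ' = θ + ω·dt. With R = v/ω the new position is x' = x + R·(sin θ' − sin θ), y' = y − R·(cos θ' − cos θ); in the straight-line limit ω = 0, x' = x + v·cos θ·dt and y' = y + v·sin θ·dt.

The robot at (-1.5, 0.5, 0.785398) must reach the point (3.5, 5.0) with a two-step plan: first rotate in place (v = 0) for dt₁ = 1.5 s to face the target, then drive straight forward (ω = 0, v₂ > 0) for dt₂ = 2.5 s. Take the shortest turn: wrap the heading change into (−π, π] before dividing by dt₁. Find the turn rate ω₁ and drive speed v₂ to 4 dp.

ω₁ = -0.0351, v₂ = 2.6907

heading to target = atan2(5−0.5, 3.5−-1.5) = 0.7328
Δθ = wrap(0.7328 − 0.7854) = -0.0526; ω₁ = Δθ/dt₁ = -0.0351
distance = √((3.5−-1.5)² + (5−0.5)²) = 6.7268; v₂ = distance/dt₂ = 2.6907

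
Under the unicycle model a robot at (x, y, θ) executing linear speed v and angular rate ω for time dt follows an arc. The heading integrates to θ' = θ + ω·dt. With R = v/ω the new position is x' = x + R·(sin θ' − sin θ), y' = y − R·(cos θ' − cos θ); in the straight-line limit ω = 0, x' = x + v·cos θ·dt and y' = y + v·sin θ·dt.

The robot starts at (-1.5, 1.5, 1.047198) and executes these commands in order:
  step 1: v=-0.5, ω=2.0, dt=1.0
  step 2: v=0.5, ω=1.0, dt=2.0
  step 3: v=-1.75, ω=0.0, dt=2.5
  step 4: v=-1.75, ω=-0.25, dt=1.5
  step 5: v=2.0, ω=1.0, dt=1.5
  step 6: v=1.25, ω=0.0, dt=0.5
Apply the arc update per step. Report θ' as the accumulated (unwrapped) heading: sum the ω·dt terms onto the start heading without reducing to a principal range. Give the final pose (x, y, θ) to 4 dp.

(-1.2490, 5.0402, 6.1722)

step 1: θ'=3.0472 (R=-0.2500) → pose (-1.3071, 1.1261, 3.0472)
step 2: θ'=5.0472 (R=0.5000) → pose (-1.8264, 0.4640, 5.0472)
step 3: θ'=5.0472 (straight) → pose (-3.2640, 4.5961, 5.0472)
step 4: θ'=4.6722 (R=7.0000) → pose (-3.6470, 7.1775, 4.6722)
step 5: θ'=6.1722 (R=2.0000) → pose (-1.8702, 5.1094, 6.1722)
step 6: θ'=6.1722 (straight) → pose (-1.2490, 5.0402, 6.1722)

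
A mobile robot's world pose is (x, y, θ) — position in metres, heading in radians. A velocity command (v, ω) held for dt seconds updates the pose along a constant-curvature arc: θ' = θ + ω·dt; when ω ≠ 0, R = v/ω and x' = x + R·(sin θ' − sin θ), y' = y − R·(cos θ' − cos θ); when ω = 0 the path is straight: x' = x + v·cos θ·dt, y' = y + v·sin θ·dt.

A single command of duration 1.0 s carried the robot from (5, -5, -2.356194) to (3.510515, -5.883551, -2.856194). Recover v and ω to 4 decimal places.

v = 1.7500, ω = -0.5000

Δθ = -2.856194 − -2.356194 = -0.500000
ω = Δθ/dt = -0.500000/1.0 = -0.5000
R = Δx/(sin θ' − sin θ) = -3.5000
v = R·ω = -3.5000·-0.5000 = 1.7500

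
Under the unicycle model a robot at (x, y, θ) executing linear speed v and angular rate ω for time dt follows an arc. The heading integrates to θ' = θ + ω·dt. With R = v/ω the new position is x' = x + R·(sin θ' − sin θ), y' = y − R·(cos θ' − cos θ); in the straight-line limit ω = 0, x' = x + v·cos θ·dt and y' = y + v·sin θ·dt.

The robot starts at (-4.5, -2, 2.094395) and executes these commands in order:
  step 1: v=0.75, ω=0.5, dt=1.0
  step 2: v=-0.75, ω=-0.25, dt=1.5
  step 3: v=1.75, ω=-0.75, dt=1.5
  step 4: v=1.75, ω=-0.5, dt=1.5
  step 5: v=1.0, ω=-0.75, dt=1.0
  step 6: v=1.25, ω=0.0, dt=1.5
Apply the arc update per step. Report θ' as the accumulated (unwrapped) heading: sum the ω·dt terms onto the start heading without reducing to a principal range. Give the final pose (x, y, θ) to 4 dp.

step 1: θ'=2.5944 (R=1.5000) → pose (-5.0186, -1.4690, 2.5944)
step 2: θ'=2.2194 (R=3.0000) → pose (-4.1887, -2.2188, 2.2194)
step 3: θ'=1.0944 (R=-2.3333) → pose (-4.4027, 0.2608, 1.0944)
step 4: θ'=0.3444 (R=-3.5000) → pose (-2.4741, 1.9502, 0.3444)
step 5: θ'=-0.4056 (R=-1.3333) → pose (-1.4978, 1.9203, -0.4056)
step 6: θ'=-0.4056 (straight) → pose (0.2250, 1.1805, -0.4056)

(0.2250, 1.1805, -0.4056)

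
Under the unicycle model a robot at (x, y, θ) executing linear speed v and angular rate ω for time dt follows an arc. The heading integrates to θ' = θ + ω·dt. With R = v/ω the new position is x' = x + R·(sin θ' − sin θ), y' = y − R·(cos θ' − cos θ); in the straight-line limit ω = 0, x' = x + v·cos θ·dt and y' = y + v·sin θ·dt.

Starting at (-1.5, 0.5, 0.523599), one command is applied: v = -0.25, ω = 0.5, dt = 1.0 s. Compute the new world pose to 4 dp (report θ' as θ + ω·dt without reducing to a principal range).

θ' = 0.5236 + 0.5·1.0 = 1.0236
R = v/ω = -0.25/0.5 = -0.5000
x' = -1.5 + -0.5000·(sin 1.0236 − sin 0.5236) = -1.6770
y' = 0.5 − -0.5000·(cos 1.0236 − cos 0.5236) = 0.3271

(-1.6770, 0.3271, 1.0236)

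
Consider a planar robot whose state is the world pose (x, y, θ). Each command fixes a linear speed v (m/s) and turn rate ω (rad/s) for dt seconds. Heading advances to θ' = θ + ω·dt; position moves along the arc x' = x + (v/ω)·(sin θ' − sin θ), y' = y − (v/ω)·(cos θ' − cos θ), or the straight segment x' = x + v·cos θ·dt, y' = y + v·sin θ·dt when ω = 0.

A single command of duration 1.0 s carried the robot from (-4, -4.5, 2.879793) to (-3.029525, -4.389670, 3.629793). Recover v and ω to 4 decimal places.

v = -1.0000, ω = 0.7500

Δθ = 3.629793 − 2.879793 = 0.750000
ω = Δθ/dt = 0.750000/1.0 = 0.7500
R = Δx/(sin θ' − sin θ) = -1.3333
v = R·ω = -1.3333·0.7500 = -1.0000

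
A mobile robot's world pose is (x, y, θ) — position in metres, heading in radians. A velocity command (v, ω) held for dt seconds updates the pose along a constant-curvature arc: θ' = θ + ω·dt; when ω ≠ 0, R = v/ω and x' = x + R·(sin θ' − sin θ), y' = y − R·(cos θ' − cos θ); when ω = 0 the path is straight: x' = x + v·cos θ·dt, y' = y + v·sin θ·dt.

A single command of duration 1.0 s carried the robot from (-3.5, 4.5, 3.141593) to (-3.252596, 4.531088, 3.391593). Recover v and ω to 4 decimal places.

v = -0.2500, ω = 0.2500

Δθ = 3.391593 − 3.141593 = 0.250000
ω = Δθ/dt = 0.250000/1.0 = 0.2500
R = Δx/(sin θ' − sin θ) = -1.0000
v = R·ω = -1.0000·0.2500 = -0.2500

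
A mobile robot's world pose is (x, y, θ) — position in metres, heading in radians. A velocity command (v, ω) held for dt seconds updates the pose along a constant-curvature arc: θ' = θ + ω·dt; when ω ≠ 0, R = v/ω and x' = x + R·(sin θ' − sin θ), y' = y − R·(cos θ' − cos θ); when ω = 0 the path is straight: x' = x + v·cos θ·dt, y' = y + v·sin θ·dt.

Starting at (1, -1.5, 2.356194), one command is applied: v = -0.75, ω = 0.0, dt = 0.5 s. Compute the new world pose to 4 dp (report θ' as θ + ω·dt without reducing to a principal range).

θ' = 2.3562 + 0.0·0.5 = 2.3562
ω = 0 → straight: x' = 1 + -0.75·cos(2.3562)·0.5 = 1.2652
y' = -1.5 + -0.75·sin(2.3562)·0.5 = -1.7652

(1.2652, -1.7652, 2.3562)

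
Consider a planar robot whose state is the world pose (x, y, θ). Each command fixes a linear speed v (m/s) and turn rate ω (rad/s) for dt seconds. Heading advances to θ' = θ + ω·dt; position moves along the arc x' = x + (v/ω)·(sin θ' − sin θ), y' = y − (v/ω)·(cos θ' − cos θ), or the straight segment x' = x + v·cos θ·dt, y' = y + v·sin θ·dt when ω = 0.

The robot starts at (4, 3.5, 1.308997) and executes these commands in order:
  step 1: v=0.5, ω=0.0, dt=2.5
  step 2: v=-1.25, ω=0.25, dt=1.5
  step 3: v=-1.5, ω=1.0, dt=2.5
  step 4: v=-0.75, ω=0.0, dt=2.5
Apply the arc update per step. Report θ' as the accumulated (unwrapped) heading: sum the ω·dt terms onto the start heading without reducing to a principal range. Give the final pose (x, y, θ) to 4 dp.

step 1: θ'=1.3090 (straight) → pose (4.3235, 4.7074, 1.3090)
step 2: θ'=1.6840 (R=-5.0000) → pose (4.1852, 2.8485, 1.6840)
step 3: θ'=4.1840 (R=-1.5000) → pose (6.9710, 2.2617, 4.1840)
step 4: θ'=4.1840 (straight) → pose (7.9163, 3.8810, 4.1840)

(7.9163, 3.8810, 4.1840)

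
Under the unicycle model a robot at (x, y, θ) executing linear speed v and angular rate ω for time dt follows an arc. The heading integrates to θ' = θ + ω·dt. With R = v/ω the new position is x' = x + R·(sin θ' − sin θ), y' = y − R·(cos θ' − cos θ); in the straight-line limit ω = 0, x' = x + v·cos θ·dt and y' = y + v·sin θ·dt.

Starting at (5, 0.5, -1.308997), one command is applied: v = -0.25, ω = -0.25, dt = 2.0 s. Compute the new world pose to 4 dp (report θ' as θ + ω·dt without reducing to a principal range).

θ' = -1.3090 + -0.25·2.0 = -1.8090
R = v/ω = -0.25/-0.25 = 1.0000
x' = 5 + 1.0000·(sin -1.8090 − sin -1.3090) = 4.9942
y' = 0.5 − 1.0000·(cos -1.8090 − cos -1.3090) = 0.9948

(4.9942, 0.9948, -1.8090)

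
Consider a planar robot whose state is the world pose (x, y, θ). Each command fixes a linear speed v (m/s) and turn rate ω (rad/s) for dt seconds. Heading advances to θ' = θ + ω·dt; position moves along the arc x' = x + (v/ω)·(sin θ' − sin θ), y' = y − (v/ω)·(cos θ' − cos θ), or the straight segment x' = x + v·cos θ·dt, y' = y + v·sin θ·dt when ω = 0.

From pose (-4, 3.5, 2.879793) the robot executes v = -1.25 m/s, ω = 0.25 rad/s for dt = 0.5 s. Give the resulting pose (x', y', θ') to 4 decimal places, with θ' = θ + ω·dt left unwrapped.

θ' = 2.8798 + 0.25·0.5 = 3.0048
R = v/ω = -1.25/0.25 = -5.0000
x' = -4 + -5.0000·(sin 3.0048 − sin 2.8798) = -3.3878
y' = 3.5 − -5.0000·(cos 3.0048 − cos 2.8798) = 3.3763

(-3.3878, 3.3763, 3.0048)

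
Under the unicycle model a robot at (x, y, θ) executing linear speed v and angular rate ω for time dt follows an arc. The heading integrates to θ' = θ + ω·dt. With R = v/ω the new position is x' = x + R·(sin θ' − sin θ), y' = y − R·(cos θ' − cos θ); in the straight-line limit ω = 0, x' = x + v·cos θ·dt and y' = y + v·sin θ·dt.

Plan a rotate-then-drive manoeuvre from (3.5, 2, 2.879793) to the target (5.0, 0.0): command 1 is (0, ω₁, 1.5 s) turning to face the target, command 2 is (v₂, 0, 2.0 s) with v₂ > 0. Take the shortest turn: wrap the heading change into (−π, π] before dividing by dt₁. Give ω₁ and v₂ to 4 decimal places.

ω₁ = 1.6507, v₂ = 1.2500

heading to target = atan2(0−2, 5−3.5) = -0.9273
Δθ = wrap(-0.9273 − 2.8798) = 2.4761; ω₁ = Δθ/dt₁ = 1.6507
distance = √((5−3.5)² + (0−2)²) = 2.5000; v₂ = distance/dt₂ = 1.2500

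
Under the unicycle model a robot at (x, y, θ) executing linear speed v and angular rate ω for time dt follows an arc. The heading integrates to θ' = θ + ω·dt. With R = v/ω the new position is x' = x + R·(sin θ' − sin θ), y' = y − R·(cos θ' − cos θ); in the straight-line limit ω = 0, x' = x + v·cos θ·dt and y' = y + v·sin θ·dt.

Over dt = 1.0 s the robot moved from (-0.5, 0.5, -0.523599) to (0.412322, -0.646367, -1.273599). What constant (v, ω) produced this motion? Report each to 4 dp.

v = 1.5000, ω = -0.7500

Δθ = -1.273599 − -0.523599 = -0.750000
ω = Δθ/dt = -0.750000/1.0 = -0.7500
R = −Δy/(cos θ' − cos θ) = -2.0000
v = R·ω = -2.0000·-0.7500 = 1.5000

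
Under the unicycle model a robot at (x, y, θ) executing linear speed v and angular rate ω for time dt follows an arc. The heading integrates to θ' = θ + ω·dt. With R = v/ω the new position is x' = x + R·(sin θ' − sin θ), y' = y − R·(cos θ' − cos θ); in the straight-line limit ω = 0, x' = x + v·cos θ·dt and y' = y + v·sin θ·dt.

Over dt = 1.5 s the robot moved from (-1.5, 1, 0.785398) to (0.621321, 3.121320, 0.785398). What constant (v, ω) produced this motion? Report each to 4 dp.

Δθ = 0.785398 − 0.785398 = 0.000000
ω = Δθ/dt = 0.000000/1.5 = 0.0000
ω = 0 → v = (Δx·cos θ + Δy·sin θ)/dt = 2.0000

v = 2.0000, ω = 0.0000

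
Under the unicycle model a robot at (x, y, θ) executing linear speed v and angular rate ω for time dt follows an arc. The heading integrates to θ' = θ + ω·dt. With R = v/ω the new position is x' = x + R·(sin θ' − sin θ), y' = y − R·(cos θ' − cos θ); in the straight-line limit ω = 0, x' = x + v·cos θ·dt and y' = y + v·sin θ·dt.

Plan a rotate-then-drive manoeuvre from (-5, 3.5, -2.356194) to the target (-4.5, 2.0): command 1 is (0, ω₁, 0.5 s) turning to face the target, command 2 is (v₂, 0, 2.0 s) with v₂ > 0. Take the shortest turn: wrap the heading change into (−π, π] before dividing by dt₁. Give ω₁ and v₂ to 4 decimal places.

ω₁ = 2.2143, v₂ = 0.7906

heading to target = atan2(2−3.5, -4.5−-5) = -1.2490
Δθ = wrap(-1.2490 − -2.3562) = 1.1071; ω₁ = Δθ/dt₁ = 2.2143
distance = √((-4.5−-5)² + (2−3.5)²) = 1.5811; v₂ = distance/dt₂ = 0.7906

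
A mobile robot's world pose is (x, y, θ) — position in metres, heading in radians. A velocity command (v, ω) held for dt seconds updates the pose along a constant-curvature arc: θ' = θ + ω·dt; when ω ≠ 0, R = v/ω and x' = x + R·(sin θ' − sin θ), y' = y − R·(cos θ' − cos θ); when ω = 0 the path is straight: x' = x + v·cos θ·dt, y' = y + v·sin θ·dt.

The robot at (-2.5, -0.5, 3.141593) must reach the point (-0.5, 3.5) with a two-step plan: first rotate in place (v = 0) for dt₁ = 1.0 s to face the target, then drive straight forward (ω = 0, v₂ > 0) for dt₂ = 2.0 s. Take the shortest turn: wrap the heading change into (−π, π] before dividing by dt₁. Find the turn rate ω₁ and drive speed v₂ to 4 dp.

heading to target = atan2(3.5−-0.5, -0.5−-2.5) = 1.1071
Δθ = wrap(1.1071 − 3.1416) = -2.0344; ω₁ = Δθ/dt₁ = -2.0344
distance = √((-0.5−-2.5)² + (3.5−-0.5)²) = 4.4721; v₂ = distance/dt₂ = 2.2361

ω₁ = -2.0344, v₂ = 2.2361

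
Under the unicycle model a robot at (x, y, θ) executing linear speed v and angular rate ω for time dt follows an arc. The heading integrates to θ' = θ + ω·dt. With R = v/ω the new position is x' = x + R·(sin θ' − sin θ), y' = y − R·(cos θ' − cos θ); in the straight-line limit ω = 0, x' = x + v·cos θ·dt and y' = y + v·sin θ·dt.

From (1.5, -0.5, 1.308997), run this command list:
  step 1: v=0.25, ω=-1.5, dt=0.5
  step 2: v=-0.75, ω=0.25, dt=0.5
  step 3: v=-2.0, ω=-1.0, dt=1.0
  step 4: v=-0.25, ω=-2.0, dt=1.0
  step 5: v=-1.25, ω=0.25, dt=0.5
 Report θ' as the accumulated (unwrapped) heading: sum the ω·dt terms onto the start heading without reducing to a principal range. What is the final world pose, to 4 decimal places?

step 1: θ'=0.5590 (R=-0.1667) → pose (1.5726, -0.4018, 0.5590)
step 2: θ'=0.6840 (R=-3.0000) → pose (1.2679, -0.6200, 0.6840)
step 3: θ'=-0.3160 (R=2.0000) → pose (-0.6174, -0.9709, -0.3160)
step 4: θ'=-2.3160 (R=0.1250) → pose (-0.6704, -0.7673, -2.3160)
step 5: θ'=-2.1910 (R=-5.0000) → pose (-0.2764, -0.2827, -2.1910)

(-0.2764, -0.2827, -2.1910)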